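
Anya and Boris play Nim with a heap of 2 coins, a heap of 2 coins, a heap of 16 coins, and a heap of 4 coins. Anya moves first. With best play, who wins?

Anya wins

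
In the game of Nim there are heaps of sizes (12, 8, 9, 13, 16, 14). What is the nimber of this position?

30

Nim-sum: 12 XOR 8 XOR 9 XOR 13 XOR 16 XOR 14 = 30.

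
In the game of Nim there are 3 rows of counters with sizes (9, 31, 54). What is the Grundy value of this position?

In binary:
  001001  (9)
  011111  (31)
  110110  (54)
  ------
  100000  (32)

32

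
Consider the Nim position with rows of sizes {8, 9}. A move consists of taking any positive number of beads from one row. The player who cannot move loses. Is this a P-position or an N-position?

Nim-sum: 8 ⊕ 9 = 1.
The nim-sum is 1 ≠ 0, so this is an N-position: the player to move can win.

N-position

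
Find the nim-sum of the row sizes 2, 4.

6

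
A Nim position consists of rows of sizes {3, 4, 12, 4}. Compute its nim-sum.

15

Compute the nim-sum pairwise:
3 ^ 4 = 7
7 ^ 12 = 11
11 ^ 4 = 15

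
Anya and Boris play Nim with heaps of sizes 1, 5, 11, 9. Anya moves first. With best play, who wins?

Anya wins

Compute the nim-sum pairwise:
1 ^ 5 = 4
4 ^ 11 = 15
15 ^ 9 = 6
The nim-sum is 6 ≠ 0, so this is an N-position: the player to move can win; Anya has a winning move.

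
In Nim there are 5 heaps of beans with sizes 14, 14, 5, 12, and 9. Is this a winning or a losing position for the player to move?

Losing position

Nim-sum: 14 XOR 14 XOR 5 XOR 12 XOR 9 = 0.
The nim-sum is 0, so this is a P-position: the player to move is in a losing position under optimal play.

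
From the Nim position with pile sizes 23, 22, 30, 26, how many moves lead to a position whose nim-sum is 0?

3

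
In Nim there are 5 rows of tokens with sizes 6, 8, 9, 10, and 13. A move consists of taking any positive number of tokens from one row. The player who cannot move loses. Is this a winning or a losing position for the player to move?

Losing position

Nim-sum: 6 ^ 8 ^ 9 ^ 10 ^ 13 = 0.
The nim-sum is 0, so this is a P-position: the player to move is in a losing position under optimal play.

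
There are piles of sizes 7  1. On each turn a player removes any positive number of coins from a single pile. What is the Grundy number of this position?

Compute the nim-sum pairwise:
7 ^ 1 = 6

6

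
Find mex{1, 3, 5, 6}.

0 is not in the set, so the mex is 0.

0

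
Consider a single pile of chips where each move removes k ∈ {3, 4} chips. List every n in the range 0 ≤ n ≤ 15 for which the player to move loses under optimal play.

0, 1, 2, 7, 8, 9, 14, 15

Compute g(0), g(1), … for moves {3, 4}:
k:     0  1  2  3  4  5  6  7  8  9 10 11 12 13 14 15
g(k):  0  0  0  1  1  1  2  0  0  0  1  1  1  2  0  0
The P-positions (g = 0) in 0..15 are 0, 1, 2, 7, 8, 9, 14, 15.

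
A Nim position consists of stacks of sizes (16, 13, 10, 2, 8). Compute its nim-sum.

Bitwise XOR of the heap sizes:
  10000  (16)
  01101  (13)
  01010  (10)
  00010  (2)
  01000  (8)
  -----
  11101  (29)

29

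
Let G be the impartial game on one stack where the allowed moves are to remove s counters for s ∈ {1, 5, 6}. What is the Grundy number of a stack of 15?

0

Grundy values for subtraction set {1, 5, 6}:
k:     0  1  2  3  4  5  6  7  8  9 10 11 12 13 14 15
g(k):  0  1  0  1  0  1  2  3  2  3  2  0  1  0  1  0
So g(15) = 0.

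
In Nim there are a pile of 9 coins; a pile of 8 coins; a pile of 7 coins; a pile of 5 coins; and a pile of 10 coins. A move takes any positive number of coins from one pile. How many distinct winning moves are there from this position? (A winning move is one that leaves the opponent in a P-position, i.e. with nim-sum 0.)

3

Nim-sum: 9 XOR 8 XOR 7 XOR 5 XOR 10 = 9.
The overall nim-sum is X = 9. A pile of size p has a winning move iff p XOR X < p (reduce it to p XOR X).
  9: 9 XOR 9 = 0 < 9 — winning move (to 0).
  8: 8 XOR 9 = 1 < 8 — winning move (to 1).
  7: 7 XOR 9 = 14 ≥ 7 — no move.
  5: 5 XOR 9 = 12 ≥ 5 — no move.
  10: 10 XOR 9 = 3 < 10 — winning move (to 3).
That gives 3 winning moves.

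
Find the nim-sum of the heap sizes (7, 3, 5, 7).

6

Compute the nim-sum pairwise:
7 XOR 3 = 4
4 XOR 5 = 1
1 XOR 7 = 6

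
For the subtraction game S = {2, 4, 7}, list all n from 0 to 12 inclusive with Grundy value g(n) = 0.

0, 1, 6, 9, 12

Grundy values for subtraction set {2, 4, 7}:
g(0) = mex{} = 0
g(1) = mex{} = 0
g(2) = mex{0} = 1
g(3) = mex{0} = 1
g(4) = mex{0,1} = 2
g(5) = mex{0,1} = 2
g(6) = mex{1,2} = 0
g(7) = mex{0,1,2} = 3
g(8) = mex{0,2} = 1
g(9) = mex{1,2,3} = 0
g(10) = mex{0,1} = 2
g(11) = mex{0,2,3} = 1
g(12) = mex{1,2} = 0
The P-positions (g = 0) in 0..12 are 0, 1, 6, 9, 12.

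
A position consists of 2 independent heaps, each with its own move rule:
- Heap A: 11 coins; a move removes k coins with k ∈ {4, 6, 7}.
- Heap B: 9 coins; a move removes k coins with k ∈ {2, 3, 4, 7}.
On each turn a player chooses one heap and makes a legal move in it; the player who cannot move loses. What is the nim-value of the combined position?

4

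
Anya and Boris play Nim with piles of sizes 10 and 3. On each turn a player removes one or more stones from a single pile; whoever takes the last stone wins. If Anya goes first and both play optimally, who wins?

Anya wins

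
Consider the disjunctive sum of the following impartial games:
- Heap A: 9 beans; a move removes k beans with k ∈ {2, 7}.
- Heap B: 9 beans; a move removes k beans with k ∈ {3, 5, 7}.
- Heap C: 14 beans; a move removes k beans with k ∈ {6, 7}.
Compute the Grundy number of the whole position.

3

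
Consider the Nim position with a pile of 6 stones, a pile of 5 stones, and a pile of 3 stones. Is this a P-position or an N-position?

Compute the nim-sum pairwise:
6 XOR 5 = 3
3 XOR 3 = 0
The nim-sum is 0, so this is a P-position: the player to move is in a losing position under optimal play.

P-position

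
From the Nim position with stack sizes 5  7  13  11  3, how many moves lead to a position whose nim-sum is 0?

3

In binary:
  0101  (5)
  0111  (7)
  1101  (13)
  1011  (11)
  0011  (3)
  ----
  0111  (7)
The overall nim-sum is X = 7. A stack of size p has a winning move iff p XOR X < p (reduce it to p XOR X).
  5: 5 XOR 7 = 2 < 5 — winning move (to 2).
  7: 7 XOR 7 = 0 < 7 — winning move (to 0).
  13: 13 XOR 7 = 10 < 13 — winning move (to 10).
  11: 11 XOR 7 = 12 ≥ 11 — no move.
  3: 3 XOR 7 = 4 ≥ 3 — no move.
That gives 3 winning moves.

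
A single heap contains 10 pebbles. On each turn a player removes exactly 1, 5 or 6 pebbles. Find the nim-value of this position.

2

Grundy values for subtraction set {1, 5, 6}:
g(0) = mex{} = 0
g(1) = mex{0} = 1
g(2) = mex{1} = 0
g(3) = mex{0} = 1
g(4) = mex{1} = 0
g(5) = mex{0} = 1
g(6) = mex{0,1} = 2
g(7) = mex{0,1,2} = 3
g(8) = mex{0,1,3} = 2
g(9) = mex{0,1,2} = 3
g(10) = mex{0,1,3} = 2
So g(10) = 2.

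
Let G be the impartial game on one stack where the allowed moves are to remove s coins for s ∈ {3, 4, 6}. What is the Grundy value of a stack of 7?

2

Grundy values for subtraction set {3, 4, 6}:
g(0) = mex{} = 0
g(1) = mex{} = 0
g(2) = mex{} = 0
g(3) = mex{0} = 1
g(4) = mex{0} = 1
g(5) = mex{0} = 1
g(6) = mex{0,1} = 2
g(7) = mex{0,1} = 2
So g(7) = 2.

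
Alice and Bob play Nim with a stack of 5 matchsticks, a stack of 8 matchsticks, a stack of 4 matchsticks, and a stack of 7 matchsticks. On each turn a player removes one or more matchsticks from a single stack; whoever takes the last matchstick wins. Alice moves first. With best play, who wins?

Alice wins

In binary:
  0101  (5)
  1000  (8)
  0100  (4)
  0111  (7)
  ----
  1110  (14)
The nim-sum is 14 ≠ 0, so this is an N-position: the player to move can win; Alice has a winning move.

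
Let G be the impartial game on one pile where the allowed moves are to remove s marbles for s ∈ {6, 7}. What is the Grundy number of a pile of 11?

Grundy values for subtraction set {6, 7}:
k:     0  1  2  3  4  5  6  7  8  9 10 11
g(k):  0  0  0  0  0  0  1  1  1  1  1  1
So g(11) = 1.

1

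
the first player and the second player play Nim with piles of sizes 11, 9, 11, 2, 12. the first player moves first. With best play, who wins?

Bitwise XOR of the heap sizes:
  1011  (11)
  1001  (9)
  1011  (11)
  0010  (2)
  1100  (12)
  ----
  0111  (7)
The nim-sum is 7 ≠ 0, so this is an N-position: the player to move can win; the first player has a winning move.

the first player wins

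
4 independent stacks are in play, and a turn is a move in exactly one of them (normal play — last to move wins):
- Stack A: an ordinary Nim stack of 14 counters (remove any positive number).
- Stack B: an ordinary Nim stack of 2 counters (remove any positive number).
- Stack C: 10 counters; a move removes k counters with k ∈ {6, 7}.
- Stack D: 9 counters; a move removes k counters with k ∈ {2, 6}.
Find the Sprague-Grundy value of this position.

13

Stack A is a plain Nim stack of size 14, so its Grundy value is 14.
Stack B is a plain Nim stack of size 2, so its Grundy value is 2.
Grundy values for stack C (subtraction set {6, 7}):
k:     0  1  2  3  4  5  6  7  8  9 10
g(k):  0  0  0  0  0  0  1  1  1  1  1
So g(10) = 1.
Grundy values for stack D (subtraction set {2, 6}):
k:     0  1  2  3  4  5  6  7  8  9
g(k):  0  0  1  1  0  0  1  1  0  0
So g(9) = 0.
The value of a disjunctive sum is the nim-sum of the parts.
Combined value = 14 ⊕ 2 ⊕ 1 ⊕ 0 = 13.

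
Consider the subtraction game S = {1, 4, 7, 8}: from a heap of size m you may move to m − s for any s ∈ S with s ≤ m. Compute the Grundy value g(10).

Build the Grundy sequence with g(k) = mex{g(k−s) : s ∈ {1, 4, 7, 8}, s ≤ k}:
g(0) = mex{} = 0
g(1) = mex{0} = 1
g(2) = mex{1} = 0
g(3) = mex{0} = 1
g(4) = mex{0,1} = 2
g(5) = mex{1,2} = 0
g(6) = mex{0} = 1
g(7) = mex{0,1} = 2
g(8) = mex{0,1,2} = 3
g(9) = mex{0,1,3} = 2
g(10) = mex{0,1,2} = 3
So g(10) = 3.

3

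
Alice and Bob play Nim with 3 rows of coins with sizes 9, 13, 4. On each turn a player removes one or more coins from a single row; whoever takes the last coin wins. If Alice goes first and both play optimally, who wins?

Bob wins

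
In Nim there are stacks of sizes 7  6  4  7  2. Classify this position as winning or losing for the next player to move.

Losing position

Nim-sum: 7 XOR 6 XOR 4 XOR 7 XOR 2 = 0.
The nim-sum is 0, so this is a P-position: the player to move is in a losing position under optimal play.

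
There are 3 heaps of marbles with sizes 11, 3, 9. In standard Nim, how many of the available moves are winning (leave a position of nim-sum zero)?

Nim-sum: 11 XOR 3 XOR 9 = 1.
The overall nim-sum is X = 1. A heap of size p has a winning move iff p XOR X < p (reduce it to p XOR X).
  11: 11 XOR 1 = 10 < 11 — winning move (to 10).
  3: 3 XOR 1 = 2 < 3 — winning move (to 2).
  9: 9 XOR 1 = 8 < 9 — winning move (to 8).
That gives 3 winning moves.

3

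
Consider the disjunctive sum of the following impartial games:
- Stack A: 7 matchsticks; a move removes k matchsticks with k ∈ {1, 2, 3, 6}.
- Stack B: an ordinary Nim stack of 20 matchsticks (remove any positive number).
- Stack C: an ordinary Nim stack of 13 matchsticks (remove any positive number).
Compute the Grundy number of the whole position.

26

Build the Grundy sequence for stack A with g(k) = mex{g(k−s) : s ∈ {1, 2, 3, 6}, s ≤ k}:
k:     0  1  2  3  4  5  6  7
g(k):  0  1  2  3  0  1  2  3
So g(7) = 3.
Stack B is a plain Nim stack of size 20, so its Grundy value is 20.
Stack C is a plain Nim stack of size 13, so its Grundy value is 13.
The value of a disjunctive sum is the nim-sum of the parts.
Combined value = 3 ⊕ 20 ⊕ 13 = 26.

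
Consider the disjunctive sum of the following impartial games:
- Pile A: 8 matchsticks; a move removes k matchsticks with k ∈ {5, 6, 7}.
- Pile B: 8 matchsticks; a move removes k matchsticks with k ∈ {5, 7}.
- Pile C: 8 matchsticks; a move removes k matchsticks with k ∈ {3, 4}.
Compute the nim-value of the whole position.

0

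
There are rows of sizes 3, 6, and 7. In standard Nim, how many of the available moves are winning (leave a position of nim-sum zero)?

3

Compute the nim-sum pairwise:
3 XOR 6 = 5
5 XOR 7 = 2
The overall nim-sum is X = 2. A row of size p has a winning move iff p XOR X < p (reduce it to p XOR X).
  3: 3 XOR 2 = 1 < 3 — winning move (to 1).
  6: 6 XOR 2 = 4 < 6 — winning move (to 4).
  7: 7 XOR 2 = 5 < 7 — winning move (to 5).
That gives 3 winning moves.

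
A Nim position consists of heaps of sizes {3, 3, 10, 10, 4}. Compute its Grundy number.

4

Nim-sum: 3 ^ 3 ^ 10 ^ 10 ^ 4 = 4.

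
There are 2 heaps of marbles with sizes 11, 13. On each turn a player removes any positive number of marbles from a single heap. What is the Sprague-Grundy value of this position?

Compute the nim-sum pairwise:
11 ^ 13 = 6

6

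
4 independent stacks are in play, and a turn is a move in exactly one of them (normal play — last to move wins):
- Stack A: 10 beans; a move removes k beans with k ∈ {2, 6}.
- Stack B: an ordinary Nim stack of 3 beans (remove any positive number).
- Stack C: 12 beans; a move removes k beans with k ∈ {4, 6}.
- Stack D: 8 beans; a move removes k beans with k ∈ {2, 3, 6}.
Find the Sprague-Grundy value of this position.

0

Grundy values for stack A (subtraction set {2, 6}):
g(0) = mex{} = 0
g(1) = mex{} = 0
g(2) = mex{0} = 1
g(3) = mex{0} = 1
g(4) = mex{1} = 0
g(5) = mex{1} = 0
g(6) = mex{0} = 1
g(7) = mex{0} = 1
g(8) = mex{1} = 0
g(9) = mex{1} = 0
g(10) = mex{0} = 1
So g(10) = 1.
Stack B is a plain Nim stack of size 3, so its Grundy value is 3.
Grundy values for stack C (subtraction set {4, 6}):
k:     0  1  2  3  4  5  6  7  8  9 10 11 12
g(k):  0  0  0  0  1  1  1  1  2  2  0  0  0
So g(12) = 0.
Grundy values for stack D (subtraction set {2, 3, 6}):
g(0) = mex{} = 0
g(1) = mex{} = 0
g(2) = mex{0} = 1
g(3) = mex{0} = 1
g(4) = mex{0,1} = 2
g(5) = mex{1} = 0
g(6) = mex{0,1,2} = 3
g(7) = mex{0,2} = 1
g(8) = mex{0,1,3} = 2
So g(8) = 2.
The value of a disjunctive sum is the nim-sum of the parts.
Combined value = 1 XOR 3 XOR 0 XOR 2 = 0.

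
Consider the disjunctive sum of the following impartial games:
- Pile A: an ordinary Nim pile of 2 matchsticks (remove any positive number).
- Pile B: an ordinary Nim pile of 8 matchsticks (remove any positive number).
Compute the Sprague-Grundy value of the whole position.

10

Pile A is a plain Nim pile of size 2, so its Grundy value is 2.
Pile B is a plain Nim pile of size 8, so its Grundy value is 8.
The value of a disjunctive sum is the nim-sum of the parts.
Combined value = 2 ⊕ 8 = 10.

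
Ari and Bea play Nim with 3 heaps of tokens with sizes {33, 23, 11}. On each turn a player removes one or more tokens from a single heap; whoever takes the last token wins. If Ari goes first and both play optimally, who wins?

Nim-sum: 33 XOR 23 XOR 11 = 61.
The nim-sum is 61 ≠ 0, so this is an N-position: the player to move can win; Ari has a winning move.

Ari wins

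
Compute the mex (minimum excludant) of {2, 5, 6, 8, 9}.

0

0 is not in the set, so the mex is 0.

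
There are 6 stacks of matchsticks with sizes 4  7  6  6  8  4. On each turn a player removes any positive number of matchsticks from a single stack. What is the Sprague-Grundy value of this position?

Bitwise XOR of the heap sizes:
  0100  (4)
  0111  (7)
  0110  (6)
  0110  (6)
  1000  (8)
  0100  (4)
  ----
  1111  (15)

15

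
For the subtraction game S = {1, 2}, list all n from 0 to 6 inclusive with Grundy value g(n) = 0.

0, 3, 6

Build the Grundy sequence with g(k) = mex{g(k−s) : s ∈ {1, 2}, s ≤ k}:
k:     0  1  2  3  4  5  6
g(k):  0  1  2  0  1  2  0
The P-positions (g = 0) in 0..6 are 0, 3, 6.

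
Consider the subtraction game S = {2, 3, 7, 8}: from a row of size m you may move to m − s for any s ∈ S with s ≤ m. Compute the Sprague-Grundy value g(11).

0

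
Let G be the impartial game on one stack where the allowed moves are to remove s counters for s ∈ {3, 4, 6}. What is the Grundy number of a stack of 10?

0

Grundy values for subtraction set {3, 4, 6}:
g(0) = mex{} = 0
g(1) = mex{} = 0
g(2) = mex{} = 0
g(3) = mex{0} = 1
g(4) = mex{0} = 1
g(5) = mex{0} = 1
g(6) = mex{0,1} = 2
g(7) = mex{0,1} = 2
g(8) = mex{0,1} = 2
g(9) = mex{1,2} = 0
g(10) = mex{1,2} = 0
So g(10) = 0.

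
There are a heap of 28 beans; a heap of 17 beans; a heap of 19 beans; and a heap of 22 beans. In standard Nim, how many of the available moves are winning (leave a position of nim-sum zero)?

1

Compute the nim-sum pairwise:
28 ^ 17 = 13
13 ^ 19 = 30
30 ^ 22 = 8
The overall nim-sum is X = 8. A heap of size p has a winning move iff p XOR X < p (reduce it to p XOR X).
  28: 28 XOR 8 = 20 < 28 — winning move (to 20).
  17: 17 XOR 8 = 25 ≥ 17 — no move.
  19: 19 XOR 8 = 27 ≥ 19 — no move.
  22: 22 XOR 8 = 30 ≥ 22 — no move.
That gives 1 winning move.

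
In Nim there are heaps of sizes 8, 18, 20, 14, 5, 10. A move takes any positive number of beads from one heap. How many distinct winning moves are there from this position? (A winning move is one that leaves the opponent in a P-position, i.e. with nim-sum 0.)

3

Nim-sum: 8 XOR 18 XOR 20 XOR 14 XOR 5 XOR 10 = 15.
The overall nim-sum is X = 15. A heap of size p has a winning move iff p XOR X < p (reduce it to p XOR X).
  8: 8 XOR 15 = 7 < 8 — winning move (to 7).
  18: 18 XOR 15 = 29 ≥ 18 — no move.
  20: 20 XOR 15 = 27 ≥ 20 — no move.
  14: 14 XOR 15 = 1 < 14 — winning move (to 1).
  5: 5 XOR 15 = 10 ≥ 5 — no move.
  10: 10 XOR 15 = 5 < 10 — winning move (to 5).
That gives 3 winning moves.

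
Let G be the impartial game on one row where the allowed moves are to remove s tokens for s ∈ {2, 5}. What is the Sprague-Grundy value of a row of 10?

1

Build the Grundy sequence with g(k) = mex{g(k−s) : s ∈ {2, 5}, s ≤ k}:
k:     0  1  2  3  4  5  6  7  8  9 10
g(k):  0  0  1  1  0  2  1  0  0  1  1
So g(10) = 1.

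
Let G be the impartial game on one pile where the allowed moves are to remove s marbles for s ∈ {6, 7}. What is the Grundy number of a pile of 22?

Grundy values for subtraction set {6, 7}:
k:     0  1  2  3  4  5  6  7  8  9 10 11 12 13 14 15 16 17 18 19 20 21 22
g(k):  0  0  0  0  0  0  1  1  1  1  1  1  2  0  0  0  0  0  0  1  1  1  1
So g(22) = 1.

1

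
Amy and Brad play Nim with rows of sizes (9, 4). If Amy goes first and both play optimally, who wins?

Nim-sum: 9 ⊕ 4 = 13.
The nim-sum is 13 ≠ 0, so this is an N-position: the player to move can win; Amy has a winning move.

Amy wins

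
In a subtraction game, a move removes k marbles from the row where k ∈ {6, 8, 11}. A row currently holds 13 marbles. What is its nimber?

2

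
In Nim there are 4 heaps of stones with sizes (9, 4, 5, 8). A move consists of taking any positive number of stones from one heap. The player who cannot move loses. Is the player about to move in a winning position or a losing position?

Losing position

Bitwise XOR of the heap sizes:
  1001  (9)
  0100  (4)
  0101  (5)
  1000  (8)
  ----
  0000  (0)
The nim-sum is 0, so this is a P-position: the player to move is in a losing position under optimal play.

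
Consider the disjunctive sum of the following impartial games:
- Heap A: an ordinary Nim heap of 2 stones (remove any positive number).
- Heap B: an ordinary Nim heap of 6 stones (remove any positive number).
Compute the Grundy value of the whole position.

4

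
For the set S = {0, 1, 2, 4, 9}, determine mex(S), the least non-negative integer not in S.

The values 0, 1, 2 are all present; 3 is the first non-negative integer missing from the set.

3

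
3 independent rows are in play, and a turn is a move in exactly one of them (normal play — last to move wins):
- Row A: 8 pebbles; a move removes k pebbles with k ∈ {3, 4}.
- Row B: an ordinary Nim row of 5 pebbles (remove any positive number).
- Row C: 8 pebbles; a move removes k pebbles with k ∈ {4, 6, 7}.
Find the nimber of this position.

Build the Grundy sequence for row A with g(k) = mex{g(k−s) : s ∈ {3, 4}, s ≤ k}:
g(0) = mex{} = 0
g(1) = mex{} = 0
g(2) = mex{} = 0
g(3) = mex{0} = 1
g(4) = mex{0} = 1
g(5) = mex{0} = 1
g(6) = mex{0,1} = 2
g(7) = mex{1} = 0
g(8) = mex{1} = 0
So g(8) = 0.
Row B is a plain Nim row of size 5, so its Grundy value is 5.
For row C, compute g(0), g(1), … with moves {4, 6, 7}:
k:     0  1  2  3  4  5  6  7  8
g(k):  0  0  0  0  1  1  1  1  2
So g(8) = 2.
By the Sprague-Grundy theorem, the Grundy value of a sum of independent games is the XOR of the component values.
Combined value = 0 XOR 5 XOR 2 = 7.

7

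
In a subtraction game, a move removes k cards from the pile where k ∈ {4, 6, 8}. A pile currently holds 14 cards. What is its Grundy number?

0

Grundy values for subtraction set {4, 6, 8}:
g(0) = mex{} = 0
g(1) = mex{} = 0
g(2) = mex{} = 0
g(3) = mex{} = 0
g(4) = mex{0} = 1
g(5) = mex{0} = 1
g(6) = mex{0} = 1
g(7) = mex{0} = 1
g(8) = mex{0,1} = 2
g(9) = mex{0,1} = 2
g(10) = mex{0,1} = 2
g(11) = mex{0,1} = 2
g(12) = mex{1,2} = 0
g(13) = mex{1,2} = 0
g(14) = mex{1,2} = 0
So g(14) = 0.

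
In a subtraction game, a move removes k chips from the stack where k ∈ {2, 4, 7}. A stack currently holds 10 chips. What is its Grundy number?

2

Compute g(0), g(1), … for moves {2, 4, 7}:
k:     0  1  2  3  4  5  6  7  8  9 10
g(k):  0  0  1  1  2  2  0  3  1  0  2
So g(10) = 2.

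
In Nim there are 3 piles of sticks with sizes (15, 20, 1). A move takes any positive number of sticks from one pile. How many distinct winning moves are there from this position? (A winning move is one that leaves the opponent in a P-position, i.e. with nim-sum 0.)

Nim-sum: 15 ^ 20 ^ 1 = 26.
The overall nim-sum is X = 26. A pile of size p has a winning move iff p XOR X < p (reduce it to p XOR X).
  15: 15 XOR 26 = 21 ≥ 15 — no move.
  20: 20 XOR 26 = 14 < 20 — winning move (to 14).
  1: 1 XOR 26 = 27 ≥ 1 — no move.
That gives 1 winning move.

1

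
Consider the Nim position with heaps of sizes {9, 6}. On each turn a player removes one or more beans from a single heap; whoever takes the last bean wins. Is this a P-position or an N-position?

Compute the nim-sum pairwise:
9 ⊕ 6 = 15
The nim-sum is 15 ≠ 0, so this is an N-position: the player to move can win.

N-position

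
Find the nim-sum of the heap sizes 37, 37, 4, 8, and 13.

1

Compute the nim-sum pairwise:
37 XOR 37 = 0
0 XOR 4 = 4
4 XOR 8 = 12
12 XOR 13 = 1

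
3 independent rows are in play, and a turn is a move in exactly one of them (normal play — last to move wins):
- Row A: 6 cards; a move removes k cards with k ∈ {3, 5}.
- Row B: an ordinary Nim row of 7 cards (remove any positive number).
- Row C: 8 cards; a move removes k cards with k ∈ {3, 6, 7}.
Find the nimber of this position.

7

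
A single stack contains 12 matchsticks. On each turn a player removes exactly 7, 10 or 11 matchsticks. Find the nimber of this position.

1

Compute g(0), g(1), … for moves {7, 10, 11}:
k:     0  1  2  3  4  5  6  7  8  9 10 11 12
g(k):  0  0  0  0  0  0  0  1  1  1  1  1  1
So g(12) = 1.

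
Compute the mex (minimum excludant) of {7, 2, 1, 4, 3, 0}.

The values 0, 1, 2, 3, 4 are all present; 5 is the first non-negative integer missing from the set.

5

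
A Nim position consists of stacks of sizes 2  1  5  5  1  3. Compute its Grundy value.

1

In binary:
  010  (2)
  001  (1)
  101  (5)
  101  (5)
  001  (1)
  011  (3)
  ---
  001  (1)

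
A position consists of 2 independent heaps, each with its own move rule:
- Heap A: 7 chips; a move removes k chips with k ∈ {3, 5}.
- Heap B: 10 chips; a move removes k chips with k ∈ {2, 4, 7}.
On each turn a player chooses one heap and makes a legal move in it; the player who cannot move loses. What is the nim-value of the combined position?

0

Build the Grundy sequence for heap A with g(k) = mex{g(k−s) : s ∈ {3, 5}, s ≤ k}:
g(0) = mex{} = 0
g(1) = mex{} = 0
g(2) = mex{} = 0
g(3) = mex{0} = 1
g(4) = mex{0} = 1
g(5) = mex{0} = 1
g(6) = mex{0,1} = 2
g(7) = mex{0,1} = 2
So g(7) = 2.
Build the Grundy sequence for heap B with g(k) = mex{g(k−s) : s ∈ {2, 4, 7}, s ≤ k}:
k:     0  1  2  3  4  5  6  7  8  9 10
g(k):  0  0  1  1  2  2  0  3  1  0  2
So g(10) = 2.
By the Sprague-Grundy theorem, the Grundy value of a sum of independent games is the XOR of the component values.
Combined value = 2 XOR 2 = 0.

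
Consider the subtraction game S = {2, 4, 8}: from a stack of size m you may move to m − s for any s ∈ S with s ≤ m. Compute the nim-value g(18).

0

Compute g(0), g(1), … for moves {2, 4, 8}:
k:     0  1  2  3  4  5  6  7  8  9 10 11 12 13 14 15 16 17 18
g(k):  0  0  1  1  2  2  0  0  1  1  2  2  0  0  1  1  2  2  0
So g(18) = 0.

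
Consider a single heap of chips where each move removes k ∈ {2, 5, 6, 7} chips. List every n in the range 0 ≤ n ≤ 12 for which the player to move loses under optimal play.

0, 1, 4, 12

Grundy values for subtraction set {2, 5, 6, 7}:
k:     0  1  2  3  4  5  6  7  8  9 10 11 12
g(k):  0  0  1  1  0  2  1  3  2  2  3  3  0
The P-positions (g = 0) in 0..12 are 0, 1, 4, 12.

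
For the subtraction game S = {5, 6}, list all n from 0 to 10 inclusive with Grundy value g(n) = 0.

0, 1, 2, 3, 4

Grundy values for subtraction set {5, 6}:
g(0) = mex{} = 0
g(1) = mex{} = 0
g(2) = mex{} = 0
g(3) = mex{} = 0
g(4) = mex{} = 0
g(5) = mex{0} = 1
g(6) = mex{0} = 1
g(7) = mex{0} = 1
g(8) = mex{0} = 1
g(9) = mex{0} = 1
g(10) = mex{0,1} = 2
The P-positions (g = 0) in 0..10 are 0, 1, 2, 3, 4.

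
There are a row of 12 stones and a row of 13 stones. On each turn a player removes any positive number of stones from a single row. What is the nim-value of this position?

Compute the nim-sum pairwise:
12 ⊕ 13 = 1

1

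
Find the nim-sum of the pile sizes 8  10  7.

5

Compute the nim-sum pairwise:
8 ⊕ 10 = 2
2 ⊕ 7 = 5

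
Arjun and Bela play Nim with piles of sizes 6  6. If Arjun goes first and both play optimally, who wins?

Bela wins

In binary:
  110  (6)
  110  (6)
  ---
  000  (0)
The nim-sum is 0, so this is a P-position: the player to move is in a losing position under optimal play; Arjun is about to move from it and so loses — Bela wins.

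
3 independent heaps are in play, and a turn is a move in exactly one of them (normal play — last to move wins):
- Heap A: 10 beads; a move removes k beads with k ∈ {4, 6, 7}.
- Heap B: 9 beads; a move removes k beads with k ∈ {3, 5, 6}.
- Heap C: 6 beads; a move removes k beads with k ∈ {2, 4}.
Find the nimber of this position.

2

For heap A, compute g(0), g(1), … with moves {4, 6, 7}:
g(0) = mex{} = 0
g(1) = mex{} = 0
g(2) = mex{} = 0
g(3) = mex{} = 0
g(4) = mex{0} = 1
g(5) = mex{0} = 1
g(6) = mex{0} = 1
g(7) = mex{0} = 1
g(8) = mex{0,1} = 2
g(9) = mex{0,1} = 2
g(10) = mex{0,1} = 2
So g(10) = 2.
For heap B, compute g(0), g(1), … with moves {3, 5, 6}:
k:     0  1  2  3  4  5  6  7  8  9
g(k):  0  0  0  1  1  1  2  2  2  0
So g(9) = 0.
Build the Grundy sequence for heap C with g(k) = mex{g(k−s) : s ∈ {2, 4}, s ≤ k}:
k:     0  1  2  3  4  5  6
g(k):  0  0  1  1  2  2  0
So g(6) = 0.
By the Sprague-Grundy theorem, the Grundy value of a sum of independent games is the XOR of the component values.
Combined value = 2 ⊕ 0 ⊕ 0 = 2.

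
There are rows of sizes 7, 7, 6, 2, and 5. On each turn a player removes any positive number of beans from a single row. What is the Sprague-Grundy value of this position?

1

Compute the nim-sum pairwise:
7 ^ 7 = 0
0 ^ 6 = 6
6 ^ 2 = 4
4 ^ 5 = 1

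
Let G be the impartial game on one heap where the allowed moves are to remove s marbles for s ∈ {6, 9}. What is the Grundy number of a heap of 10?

1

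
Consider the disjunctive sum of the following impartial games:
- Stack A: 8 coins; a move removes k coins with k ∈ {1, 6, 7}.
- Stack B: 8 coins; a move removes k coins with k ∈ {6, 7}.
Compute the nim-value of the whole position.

3

For stack A, compute g(0), g(1), … with moves {1, 6, 7}:
k:     0  1  2  3  4  5  6  7  8
g(k):  0  1  0  1  0  1  2  3  2
So g(8) = 2.
Build the Grundy sequence for stack B with g(k) = mex{g(k−s) : s ∈ {6, 7}, s ≤ k}:
g(0) = mex{} = 0
g(1) = mex{} = 0
g(2) = mex{} = 0
g(3) = mex{} = 0
g(4) = mex{} = 0
g(5) = mex{} = 0
g(6) = mex{0} = 1
g(7) = mex{0} = 1
g(8) = mex{0} = 1
So g(8) = 1.
By the Sprague-Grundy theorem, the Grundy value of a sum of independent games is the XOR of the component values.
Combined value = 2 ⊕ 1 = 3.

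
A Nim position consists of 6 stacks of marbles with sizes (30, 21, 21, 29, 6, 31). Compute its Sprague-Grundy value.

26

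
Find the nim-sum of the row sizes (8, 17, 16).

Nim-sum: 8 XOR 17 XOR 16 = 9.

9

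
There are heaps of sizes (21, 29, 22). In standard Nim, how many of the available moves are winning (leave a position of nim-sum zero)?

3

Nim-sum: 21 ⊕ 29 ⊕ 22 = 30.
The overall nim-sum is X = 30. A heap of size p has a winning move iff p XOR X < p (reduce it to p XOR X).
  21: 21 XOR 30 = 11 < 21 — winning move (to 11).
  29: 29 XOR 30 = 3 < 29 — winning move (to 3).
  22: 22 XOR 30 = 8 < 22 — winning move (to 8).
That gives 3 winning moves.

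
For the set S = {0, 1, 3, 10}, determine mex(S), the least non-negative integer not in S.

2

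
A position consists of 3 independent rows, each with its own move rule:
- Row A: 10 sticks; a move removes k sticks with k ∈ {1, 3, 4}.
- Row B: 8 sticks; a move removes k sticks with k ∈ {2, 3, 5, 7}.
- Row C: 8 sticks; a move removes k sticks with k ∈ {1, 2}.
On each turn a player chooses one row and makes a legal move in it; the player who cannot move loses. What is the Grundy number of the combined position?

Build the Grundy sequence for row A with g(k) = mex{g(k−s) : s ∈ {1, 3, 4}, s ≤ k}:
k:     0  1  2  3  4  5  6  7  8  9 10
g(k):  0  1  0  1  2  3  2  0  1  0  1
So g(10) = 1.
For row B, compute g(0), g(1), … with moves {2, 3, 5, 7}:
k:     0  1  2  3  4  5  6  7  8
g(k):  0  0  1  1  2  2  3  3  4
So g(8) = 4.
Grundy values for row C (subtraction set {1, 2}):
k:     0  1  2  3  4  5  6  7  8
g(k):  0  1  2  0  1  2  0  1  2
So g(8) = 2.
By the Sprague-Grundy theorem, the Grundy value of a sum of independent games is the XOR of the component values.
Combined value = 1 ⊕ 4 ⊕ 2 = 7.

7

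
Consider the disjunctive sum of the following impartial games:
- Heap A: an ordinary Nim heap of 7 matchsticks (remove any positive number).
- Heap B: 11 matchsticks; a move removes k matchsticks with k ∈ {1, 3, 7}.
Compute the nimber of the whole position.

6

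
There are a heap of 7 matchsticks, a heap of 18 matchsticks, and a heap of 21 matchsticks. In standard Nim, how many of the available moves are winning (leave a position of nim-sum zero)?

Compute the nim-sum pairwise:
7 ^ 18 = 21
21 ^ 21 = 0
The nim-sum is already 0, so every move leaves a nonzero nim-sum — there are no winning moves.

0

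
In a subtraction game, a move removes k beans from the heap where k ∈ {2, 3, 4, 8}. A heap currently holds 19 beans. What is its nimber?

Grundy values for subtraction set {2, 3, 4, 8}:
k:     0  1  2  3  4  5  6  7  8  9 10 11 12 13 14 15 16 17 18 19
g(k):  0  0  1  1  2  2  0  0  1  1  2  2  0  0  1  1  2  2  0  0
So g(19) = 0.

0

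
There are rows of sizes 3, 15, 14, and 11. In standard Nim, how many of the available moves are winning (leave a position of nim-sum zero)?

Nim-sum: 3 ^ 15 ^ 14 ^ 11 = 9.
The overall nim-sum is X = 9. A row of size p has a winning move iff p XOR X < p (reduce it to p XOR X).
  3: 3 XOR 9 = 10 ≥ 3 — no move.
  15: 15 XOR 9 = 6 < 15 — winning move (to 6).
  14: 14 XOR 9 = 7 < 14 — winning move (to 7).
  11: 11 XOR 9 = 2 < 11 — winning move (to 2).
That gives 3 winning moves.

3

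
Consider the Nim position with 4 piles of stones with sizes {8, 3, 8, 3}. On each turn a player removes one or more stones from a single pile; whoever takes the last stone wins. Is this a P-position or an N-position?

P-position

Nim-sum: 8 XOR 3 XOR 8 XOR 3 = 0.
The nim-sum is 0, so this is a P-position: the player to move is in a losing position under optimal play.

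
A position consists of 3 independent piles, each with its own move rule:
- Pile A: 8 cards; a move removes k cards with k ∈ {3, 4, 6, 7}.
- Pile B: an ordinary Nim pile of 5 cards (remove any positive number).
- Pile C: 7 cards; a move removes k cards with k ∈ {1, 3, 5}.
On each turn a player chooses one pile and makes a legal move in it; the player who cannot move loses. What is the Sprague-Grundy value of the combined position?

6

Build the Grundy sequence for pile A with g(k) = mex{g(k−s) : s ∈ {3, 4, 6, 7}, s ≤ k}:
g(0) = mex{} = 0
g(1) = mex{} = 0
g(2) = mex{} = 0
g(3) = mex{0} = 1
g(4) = mex{0} = 1
g(5) = mex{0} = 1
g(6) = mex{0,1} = 2
g(7) = mex{0,1} = 2
g(8) = mex{0,1} = 2
So g(8) = 2.
Pile B is a plain Nim pile of size 5, so its Grundy value is 5.
For pile C, compute g(0), g(1), … with moves {1, 3, 5}:
g(0) = mex{} = 0
g(1) = mex{0} = 1
g(2) = mex{1} = 0
g(3) = mex{0} = 1
g(4) = mex{1} = 0
g(5) = mex{0} = 1
g(6) = mex{1} = 0
g(7) = mex{0} = 1
So g(7) = 1.
By the Sprague-Grundy theorem, the Grundy value of a sum of independent games is the XOR of the component values.
Combined value = 2 XOR 5 XOR 1 = 6.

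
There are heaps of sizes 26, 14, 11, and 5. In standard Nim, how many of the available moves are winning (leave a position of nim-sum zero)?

1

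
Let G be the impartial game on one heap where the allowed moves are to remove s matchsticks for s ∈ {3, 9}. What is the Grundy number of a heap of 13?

0

Compute g(0), g(1), … for moves {3, 9}:
k:     0  1  2  3  4  5  6  7  8  9 10 11 12 13
g(k):  0  0  0  1  1  1  0  0  0  1  1  1  0  0
So g(13) = 0.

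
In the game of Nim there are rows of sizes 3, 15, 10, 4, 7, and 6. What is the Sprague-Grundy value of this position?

3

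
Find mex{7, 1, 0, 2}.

3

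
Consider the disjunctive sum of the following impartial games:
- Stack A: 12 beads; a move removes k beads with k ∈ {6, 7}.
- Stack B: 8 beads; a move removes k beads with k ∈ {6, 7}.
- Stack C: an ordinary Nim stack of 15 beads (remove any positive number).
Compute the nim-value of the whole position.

12

Grundy values for stack A (subtraction set {6, 7}):
g(0) = mex{} = 0
g(1) = mex{} = 0
g(2) = mex{} = 0
g(3) = mex{} = 0
g(4) = mex{} = 0
g(5) = mex{} = 0
g(6) = mex{0} = 1
g(7) = mex{0} = 1
g(8) = mex{0} = 1
g(9) = mex{0} = 1
g(10) = mex{0} = 1
g(11) = mex{0} = 1
g(12) = mex{0,1} = 2
So g(12) = 2.
Grundy values for stack B (subtraction set {6, 7}):
g(0) = mex{} = 0
g(1) = mex{} = 0
g(2) = mex{} = 0
g(3) = mex{} = 0
g(4) = mex{} = 0
g(5) = mex{} = 0
g(6) = mex{0} = 1
g(7) = mex{0} = 1
g(8) = mex{0} = 1
So g(8) = 1.
Stack C is a plain Nim stack of size 15, so its Grundy value is 15.
By the Sprague-Grundy theorem, the Grundy value of a sum of independent games is the XOR of the component values.
Combined value = 2 XOR 1 XOR 15 = 12.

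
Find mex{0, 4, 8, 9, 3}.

0 is in the set but 1 is not, so the mex is 1.

1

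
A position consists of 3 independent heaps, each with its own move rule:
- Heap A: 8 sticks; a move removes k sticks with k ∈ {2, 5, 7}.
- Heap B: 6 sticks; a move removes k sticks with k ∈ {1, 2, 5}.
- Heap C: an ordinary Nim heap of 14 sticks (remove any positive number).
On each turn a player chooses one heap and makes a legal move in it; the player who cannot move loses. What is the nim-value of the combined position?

Grundy values for heap A (subtraction set {2, 5, 7}):
k:     0  1  2  3  4  5  6  7  8
g(k):  0  0  1  1  0  2  1  3  2
So g(8) = 2.
Grundy values for heap B (subtraction set {1, 2, 5}):
g(0) = mex{} = 0
g(1) = mex{0} = 1
g(2) = mex{0,1} = 2
g(3) = mex{1,2} = 0
g(4) = mex{0,2} = 1
g(5) = mex{0,1} = 2
g(6) = mex{1,2} = 0
So g(6) = 0.
Heap C is a plain Nim heap of size 14, so its Grundy value is 14.
By the Sprague-Grundy theorem, the Grundy value of a sum of independent games is the XOR of the component values.
Combined value = 2 ⊕ 0 ⊕ 14 = 12.

12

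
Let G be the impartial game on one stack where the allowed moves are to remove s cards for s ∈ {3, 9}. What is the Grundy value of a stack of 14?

0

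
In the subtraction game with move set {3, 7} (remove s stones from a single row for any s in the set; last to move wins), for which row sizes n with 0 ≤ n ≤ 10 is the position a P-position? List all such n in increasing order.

0, 1, 2, 6, 10

Compute g(0), g(1), … for moves {3, 7}:
g(0) = mex{} = 0
g(1) = mex{} = 0
g(2) = mex{} = 0
g(3) = mex{0} = 1
g(4) = mex{0} = 1
g(5) = mex{0} = 1
g(6) = mex{1} = 0
g(7) = mex{0,1} = 2
g(8) = mex{0,1} = 2
g(9) = mex{0} = 1
g(10) = mex{1,2} = 0
The P-positions (g = 0) in 0..10 are 0, 1, 2, 6, 10.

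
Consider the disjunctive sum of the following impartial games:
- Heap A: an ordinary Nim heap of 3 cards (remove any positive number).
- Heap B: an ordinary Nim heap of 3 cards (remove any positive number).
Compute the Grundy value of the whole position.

Heap A is a plain Nim heap of size 3, so its Grundy value is 3.
Heap B is a plain Nim heap of size 3, so its Grundy value is 3.
By the Sprague-Grundy theorem, the Grundy value of a sum of independent games is the XOR of the component values.
Combined value = 3 ⊕ 3 = 0.

0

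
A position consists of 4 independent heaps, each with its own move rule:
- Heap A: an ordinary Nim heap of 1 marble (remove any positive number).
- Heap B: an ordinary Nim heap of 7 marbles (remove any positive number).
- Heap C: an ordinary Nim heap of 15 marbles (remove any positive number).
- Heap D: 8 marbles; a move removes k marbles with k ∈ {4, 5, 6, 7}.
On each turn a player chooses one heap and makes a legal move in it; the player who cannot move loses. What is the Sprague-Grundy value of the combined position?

11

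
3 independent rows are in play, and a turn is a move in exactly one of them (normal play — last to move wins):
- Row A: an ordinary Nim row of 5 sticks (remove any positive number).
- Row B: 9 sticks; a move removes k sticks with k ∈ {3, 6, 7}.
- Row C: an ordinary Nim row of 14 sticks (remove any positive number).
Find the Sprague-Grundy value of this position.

Row A is a plain Nim row of size 5, so its Grundy value is 5.
Build the Grundy sequence for row B with g(k) = mex{g(k−s) : s ∈ {3, 6, 7}, s ≤ k}:
k:     0  1  2  3  4  5  6  7  8  9
g(k):  0  0  0  1  1  1  2  2  2  3
So g(9) = 3.
Row C is a plain Nim row of size 14, so its Grundy value is 14.
The value of a disjunctive sum is the nim-sum of the parts.
Combined value = 5 ⊕ 3 ⊕ 14 = 8.

8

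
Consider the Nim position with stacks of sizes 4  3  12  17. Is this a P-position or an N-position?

Compute the nim-sum pairwise:
4 ⊕ 3 = 7
7 ⊕ 12 = 11
11 ⊕ 17 = 26
The nim-sum is 26 ≠ 0, so this is an N-position: the player to move can win.

N-position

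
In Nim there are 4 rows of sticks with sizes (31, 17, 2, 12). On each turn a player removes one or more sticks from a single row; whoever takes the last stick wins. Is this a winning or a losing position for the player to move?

Losing position

Compute the nim-sum pairwise:
31 ^ 17 = 14
14 ^ 2 = 12
12 ^ 12 = 0
The nim-sum is 0, so this is a P-position: the player to move is in a losing position under optimal play.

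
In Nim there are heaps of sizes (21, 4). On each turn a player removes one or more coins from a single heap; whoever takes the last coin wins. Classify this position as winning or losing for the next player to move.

Winning position

Compute the nim-sum pairwise:
21 ⊕ 4 = 17
The nim-sum is 17 ≠ 0, so this is an N-position: the player to move can win.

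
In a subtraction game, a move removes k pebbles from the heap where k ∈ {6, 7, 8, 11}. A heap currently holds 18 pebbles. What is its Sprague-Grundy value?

0

Build the Grundy sequence with g(k) = mex{g(k−s) : s ∈ {6, 7, 8, 11}, s ≤ k}:
k:     0  1  2  3  4  5  6  7  8  9 10 11 12 13 14 15 16 17 18
g(k):  0  0  0  0  0  0  1  1  1  1  1  1  2  2  2  2  2  0  0
So g(18) = 0.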